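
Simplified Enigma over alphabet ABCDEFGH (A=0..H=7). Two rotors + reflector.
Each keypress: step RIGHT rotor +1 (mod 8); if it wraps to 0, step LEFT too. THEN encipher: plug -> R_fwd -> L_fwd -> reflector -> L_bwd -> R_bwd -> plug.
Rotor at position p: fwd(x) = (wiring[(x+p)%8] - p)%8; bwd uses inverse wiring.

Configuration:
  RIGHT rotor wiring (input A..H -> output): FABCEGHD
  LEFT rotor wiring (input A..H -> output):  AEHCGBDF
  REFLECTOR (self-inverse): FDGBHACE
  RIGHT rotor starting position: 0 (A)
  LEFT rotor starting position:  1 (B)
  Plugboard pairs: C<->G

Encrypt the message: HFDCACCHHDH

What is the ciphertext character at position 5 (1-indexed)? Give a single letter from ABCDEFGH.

Char 1 ('H'): step: R->1, L=1; H->plug->H->R->E->L->A->refl->F->L'->D->R'->D->plug->D
Char 2 ('F'): step: R->2, L=1; F->plug->F->R->B->L->G->refl->C->L'->F->R'->E->plug->E
Char 3 ('D'): step: R->3, L=1; D->plug->D->R->E->L->A->refl->F->L'->D->R'->C->plug->G
Char 4 ('C'): step: R->4, L=1; C->plug->G->R->F->L->C->refl->G->L'->B->R'->E->plug->E
Char 5 ('A'): step: R->5, L=1; A->plug->A->R->B->L->G->refl->C->L'->F->R'->G->plug->C

C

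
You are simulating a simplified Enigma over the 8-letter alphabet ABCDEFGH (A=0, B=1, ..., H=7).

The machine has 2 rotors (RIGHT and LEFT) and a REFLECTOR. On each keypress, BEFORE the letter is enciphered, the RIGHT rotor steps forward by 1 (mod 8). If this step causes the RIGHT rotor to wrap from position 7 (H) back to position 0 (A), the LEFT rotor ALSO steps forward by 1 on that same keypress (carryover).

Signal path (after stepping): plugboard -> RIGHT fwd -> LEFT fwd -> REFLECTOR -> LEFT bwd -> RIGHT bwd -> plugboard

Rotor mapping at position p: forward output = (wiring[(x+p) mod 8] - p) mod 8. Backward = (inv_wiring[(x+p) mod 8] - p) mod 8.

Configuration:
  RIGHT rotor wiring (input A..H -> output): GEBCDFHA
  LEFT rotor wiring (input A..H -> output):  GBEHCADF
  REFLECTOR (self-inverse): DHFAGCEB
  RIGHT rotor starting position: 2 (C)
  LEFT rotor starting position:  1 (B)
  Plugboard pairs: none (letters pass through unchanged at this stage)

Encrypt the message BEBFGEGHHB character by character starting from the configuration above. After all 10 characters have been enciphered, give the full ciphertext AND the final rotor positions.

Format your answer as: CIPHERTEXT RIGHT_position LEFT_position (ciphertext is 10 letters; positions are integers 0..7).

Answer: GHHEDAEEFF 4 2

Derivation:
Char 1 ('B'): step: R->3, L=1; B->plug->B->R->A->L->A->refl->D->L'->B->R'->G->plug->G
Char 2 ('E'): step: R->4, L=1; E->plug->E->R->C->L->G->refl->E->L'->G->R'->H->plug->H
Char 3 ('B'): step: R->5, L=1; B->plug->B->R->C->L->G->refl->E->L'->G->R'->H->plug->H
Char 4 ('F'): step: R->6, L=1; F->plug->F->R->E->L->H->refl->B->L'->D->R'->E->plug->E
Char 5 ('G'): step: R->7, L=1; G->plug->G->R->G->L->E->refl->G->L'->C->R'->D->plug->D
Char 6 ('E'): step: R->0, L->2 (L advanced); E->plug->E->R->D->L->G->refl->E->L'->G->R'->A->plug->A
Char 7 ('G'): step: R->1, L=2; G->plug->G->R->H->L->H->refl->B->L'->E->R'->E->plug->E
Char 8 ('H'): step: R->2, L=2; H->plug->H->R->C->L->A->refl->D->L'->F->R'->E->plug->E
Char 9 ('H'): step: R->3, L=2; H->plug->H->R->G->L->E->refl->G->L'->D->R'->F->plug->F
Char 10 ('B'): step: R->4, L=2; B->plug->B->R->B->L->F->refl->C->L'->A->R'->F->plug->F
Final: ciphertext=GHHEDAEEFF, RIGHT=4, LEFT=2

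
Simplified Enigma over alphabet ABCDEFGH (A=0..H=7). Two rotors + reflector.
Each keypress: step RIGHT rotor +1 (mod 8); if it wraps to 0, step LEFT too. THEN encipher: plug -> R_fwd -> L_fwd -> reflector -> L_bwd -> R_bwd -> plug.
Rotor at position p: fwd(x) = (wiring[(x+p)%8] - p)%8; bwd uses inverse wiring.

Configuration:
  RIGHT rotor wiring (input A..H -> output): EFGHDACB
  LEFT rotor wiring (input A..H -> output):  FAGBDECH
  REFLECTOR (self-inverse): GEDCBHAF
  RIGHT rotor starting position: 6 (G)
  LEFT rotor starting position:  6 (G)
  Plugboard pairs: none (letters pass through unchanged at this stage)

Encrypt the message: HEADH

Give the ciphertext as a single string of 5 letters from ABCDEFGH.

Answer: BCEHE

Derivation:
Char 1 ('H'): step: R->7, L=6; H->plug->H->R->D->L->C->refl->D->L'->F->R'->B->plug->B
Char 2 ('E'): step: R->0, L->7 (L advanced); E->plug->E->R->D->L->H->refl->F->L'->G->R'->C->plug->C
Char 3 ('A'): step: R->1, L=7; A->plug->A->R->E->L->C->refl->D->L'->H->R'->E->plug->E
Char 4 ('D'): step: R->2, L=7; D->plug->D->R->G->L->F->refl->H->L'->D->R'->H->plug->H
Char 5 ('H'): step: R->3, L=7; H->plug->H->R->D->L->H->refl->F->L'->G->R'->E->plug->E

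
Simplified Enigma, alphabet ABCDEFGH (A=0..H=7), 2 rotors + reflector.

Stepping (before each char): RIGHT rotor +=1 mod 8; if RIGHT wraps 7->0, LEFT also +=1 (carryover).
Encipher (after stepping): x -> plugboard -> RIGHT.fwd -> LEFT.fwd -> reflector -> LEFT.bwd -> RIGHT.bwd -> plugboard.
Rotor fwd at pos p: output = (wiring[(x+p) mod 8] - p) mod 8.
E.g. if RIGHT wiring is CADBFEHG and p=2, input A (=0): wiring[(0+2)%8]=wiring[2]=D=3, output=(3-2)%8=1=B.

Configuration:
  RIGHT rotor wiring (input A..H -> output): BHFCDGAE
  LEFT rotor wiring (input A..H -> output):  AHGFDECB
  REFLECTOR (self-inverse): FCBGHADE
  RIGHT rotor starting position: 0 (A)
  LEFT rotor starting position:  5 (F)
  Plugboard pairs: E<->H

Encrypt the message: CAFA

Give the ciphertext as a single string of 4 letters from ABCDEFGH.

Char 1 ('C'): step: R->1, L=5; C->plug->C->R->B->L->F->refl->A->L'->G->R'->A->plug->A
Char 2 ('A'): step: R->2, L=5; A->plug->A->R->D->L->D->refl->G->L'->H->R'->G->plug->G
Char 3 ('F'): step: R->3, L=5; F->plug->F->R->G->L->A->refl->F->L'->B->R'->E->plug->H
Char 4 ('A'): step: R->4, L=5; A->plug->A->R->H->L->G->refl->D->L'->D->R'->F->plug->F

Answer: AGHF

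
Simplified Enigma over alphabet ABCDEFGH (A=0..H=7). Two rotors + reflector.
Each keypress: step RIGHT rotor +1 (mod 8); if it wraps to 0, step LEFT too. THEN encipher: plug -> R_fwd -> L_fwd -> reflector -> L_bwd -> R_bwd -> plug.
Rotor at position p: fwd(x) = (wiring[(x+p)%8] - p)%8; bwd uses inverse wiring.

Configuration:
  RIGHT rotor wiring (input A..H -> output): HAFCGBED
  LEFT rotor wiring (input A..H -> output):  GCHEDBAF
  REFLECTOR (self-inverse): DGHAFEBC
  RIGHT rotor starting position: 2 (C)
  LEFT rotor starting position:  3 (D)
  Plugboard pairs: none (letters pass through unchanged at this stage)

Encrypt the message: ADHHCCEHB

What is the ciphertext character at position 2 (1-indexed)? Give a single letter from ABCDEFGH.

Char 1 ('A'): step: R->3, L=3; A->plug->A->R->H->L->E->refl->F->L'->D->R'->B->plug->B
Char 2 ('D'): step: R->4, L=3; D->plug->D->R->H->L->E->refl->F->L'->D->R'->E->plug->E

E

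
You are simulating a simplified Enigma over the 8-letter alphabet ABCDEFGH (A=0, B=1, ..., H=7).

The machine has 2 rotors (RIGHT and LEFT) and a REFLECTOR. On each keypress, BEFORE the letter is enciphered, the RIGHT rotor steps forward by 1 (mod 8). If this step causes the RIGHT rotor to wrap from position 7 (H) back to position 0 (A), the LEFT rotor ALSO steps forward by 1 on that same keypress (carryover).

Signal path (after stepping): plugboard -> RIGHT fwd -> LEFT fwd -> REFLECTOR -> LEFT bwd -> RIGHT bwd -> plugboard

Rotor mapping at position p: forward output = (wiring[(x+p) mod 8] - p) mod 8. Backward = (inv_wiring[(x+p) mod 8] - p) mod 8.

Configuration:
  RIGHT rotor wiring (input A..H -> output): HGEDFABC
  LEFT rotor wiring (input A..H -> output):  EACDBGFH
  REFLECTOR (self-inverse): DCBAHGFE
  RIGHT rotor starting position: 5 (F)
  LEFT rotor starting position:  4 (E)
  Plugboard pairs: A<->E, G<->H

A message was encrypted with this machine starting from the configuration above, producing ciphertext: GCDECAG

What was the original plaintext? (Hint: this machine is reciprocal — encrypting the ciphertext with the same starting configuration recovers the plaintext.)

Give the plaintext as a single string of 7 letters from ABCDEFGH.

Answer: CDEGAHA

Derivation:
Char 1 ('G'): step: R->6, L=4; G->plug->H->R->C->L->B->refl->C->L'->B->R'->C->plug->C
Char 2 ('C'): step: R->7, L=4; C->plug->C->R->H->L->H->refl->E->L'->F->R'->D->plug->D
Char 3 ('D'): step: R->0, L->5 (L advanced); D->plug->D->R->D->L->H->refl->E->L'->H->R'->A->plug->E
Char 4 ('E'): step: R->1, L=5; E->plug->A->R->F->L->F->refl->G->L'->G->R'->H->plug->G
Char 5 ('C'): step: R->2, L=5; C->plug->C->R->D->L->H->refl->E->L'->H->R'->E->plug->A
Char 6 ('A'): step: R->3, L=5; A->plug->E->R->H->L->E->refl->H->L'->D->R'->G->plug->H
Char 7 ('G'): step: R->4, L=5; G->plug->H->R->H->L->E->refl->H->L'->D->R'->E->plug->A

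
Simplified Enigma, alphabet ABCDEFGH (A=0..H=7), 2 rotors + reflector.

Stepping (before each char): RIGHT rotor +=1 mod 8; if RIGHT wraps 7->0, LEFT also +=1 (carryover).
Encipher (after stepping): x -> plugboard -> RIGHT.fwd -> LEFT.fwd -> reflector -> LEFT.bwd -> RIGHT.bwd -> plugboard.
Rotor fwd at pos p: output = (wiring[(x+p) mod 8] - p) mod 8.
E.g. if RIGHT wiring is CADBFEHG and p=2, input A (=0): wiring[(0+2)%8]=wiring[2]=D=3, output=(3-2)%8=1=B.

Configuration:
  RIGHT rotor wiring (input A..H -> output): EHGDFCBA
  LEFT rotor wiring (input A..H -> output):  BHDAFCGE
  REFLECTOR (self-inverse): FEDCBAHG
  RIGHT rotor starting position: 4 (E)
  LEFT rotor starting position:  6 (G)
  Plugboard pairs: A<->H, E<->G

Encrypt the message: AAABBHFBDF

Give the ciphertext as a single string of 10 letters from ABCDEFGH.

Answer: BGBGECDHHE

Derivation:
Char 1 ('A'): step: R->5, L=6; A->plug->H->R->A->L->A->refl->F->L'->E->R'->B->plug->B
Char 2 ('A'): step: R->6, L=6; A->plug->H->R->E->L->F->refl->A->L'->A->R'->E->plug->G
Char 3 ('A'): step: R->7, L=6; A->plug->H->R->C->L->D->refl->C->L'->F->R'->B->plug->B
Char 4 ('B'): step: R->0, L->7 (L advanced); B->plug->B->R->H->L->H->refl->G->L'->F->R'->E->plug->G
Char 5 ('B'): step: R->1, L=7; B->plug->B->R->F->L->G->refl->H->L'->H->R'->G->plug->E
Char 6 ('H'): step: R->2, L=7; H->plug->A->R->E->L->B->refl->E->L'->D->R'->C->plug->C
Char 7 ('F'): step: R->3, L=7; F->plug->F->R->B->L->C->refl->D->L'->G->R'->D->plug->D
Char 8 ('B'): step: R->4, L=7; B->plug->B->R->G->L->D->refl->C->L'->B->R'->A->plug->H
Char 9 ('D'): step: R->5, L=7; D->plug->D->R->H->L->H->refl->G->L'->F->R'->A->plug->H
Char 10 ('F'): step: R->6, L=7; F->plug->F->R->F->L->G->refl->H->L'->H->R'->G->plug->E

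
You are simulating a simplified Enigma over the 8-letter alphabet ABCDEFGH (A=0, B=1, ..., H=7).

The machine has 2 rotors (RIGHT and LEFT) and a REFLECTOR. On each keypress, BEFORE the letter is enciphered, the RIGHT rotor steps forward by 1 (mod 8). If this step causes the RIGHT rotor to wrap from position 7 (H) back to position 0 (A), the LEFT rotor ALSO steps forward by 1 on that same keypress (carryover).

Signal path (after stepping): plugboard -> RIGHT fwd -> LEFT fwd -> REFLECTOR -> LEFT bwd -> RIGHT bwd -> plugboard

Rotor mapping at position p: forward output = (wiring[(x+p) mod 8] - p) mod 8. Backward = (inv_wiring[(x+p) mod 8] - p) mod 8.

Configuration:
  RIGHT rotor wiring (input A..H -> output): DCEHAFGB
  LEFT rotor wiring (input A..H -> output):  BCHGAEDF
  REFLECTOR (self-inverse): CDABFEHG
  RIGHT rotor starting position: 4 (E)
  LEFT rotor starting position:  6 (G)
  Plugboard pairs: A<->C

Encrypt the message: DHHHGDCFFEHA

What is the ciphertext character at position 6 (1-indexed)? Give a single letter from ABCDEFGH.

Char 1 ('D'): step: R->5, L=6; D->plug->D->R->G->L->C->refl->A->L'->F->R'->E->plug->E
Char 2 ('H'): step: R->6, L=6; H->plug->H->R->H->L->G->refl->H->L'->B->R'->F->plug->F
Char 3 ('H'): step: R->7, L=6; H->plug->H->R->H->L->G->refl->H->L'->B->R'->F->plug->F
Char 4 ('H'): step: R->0, L->7 (L advanced); H->plug->H->R->B->L->C->refl->A->L'->D->R'->A->plug->C
Char 5 ('G'): step: R->1, L=7; G->plug->G->R->A->L->G->refl->H->L'->E->R'->E->plug->E
Char 6 ('D'): step: R->2, L=7; D->plug->D->R->D->L->A->refl->C->L'->B->R'->G->plug->G

G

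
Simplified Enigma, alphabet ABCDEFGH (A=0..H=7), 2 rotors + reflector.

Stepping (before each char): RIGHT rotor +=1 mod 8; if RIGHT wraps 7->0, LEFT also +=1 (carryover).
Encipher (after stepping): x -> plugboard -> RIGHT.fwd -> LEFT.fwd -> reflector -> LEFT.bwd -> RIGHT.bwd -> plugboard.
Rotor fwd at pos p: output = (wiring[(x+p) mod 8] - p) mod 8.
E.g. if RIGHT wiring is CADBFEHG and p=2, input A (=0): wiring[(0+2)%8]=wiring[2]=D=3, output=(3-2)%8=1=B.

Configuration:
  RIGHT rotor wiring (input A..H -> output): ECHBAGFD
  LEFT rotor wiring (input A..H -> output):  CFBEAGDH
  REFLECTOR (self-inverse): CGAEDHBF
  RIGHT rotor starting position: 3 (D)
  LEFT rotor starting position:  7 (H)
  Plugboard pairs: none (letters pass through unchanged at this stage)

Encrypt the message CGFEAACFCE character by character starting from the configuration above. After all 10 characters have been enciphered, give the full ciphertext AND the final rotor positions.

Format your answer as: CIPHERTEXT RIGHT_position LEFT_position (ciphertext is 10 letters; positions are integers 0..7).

Answer: DCHBEDEGDF 5 0

Derivation:
Char 1 ('C'): step: R->4, L=7; C->plug->C->R->B->L->D->refl->E->L'->H->R'->D->plug->D
Char 2 ('G'): step: R->5, L=7; G->plug->G->R->E->L->F->refl->H->L'->G->R'->C->plug->C
Char 3 ('F'): step: R->6, L=7; F->plug->F->R->D->L->C->refl->A->L'->A->R'->H->plug->H
Char 4 ('E'): step: R->7, L=7; E->plug->E->R->C->L->G->refl->B->L'->F->R'->B->plug->B
Char 5 ('A'): step: R->0, L->0 (L advanced); A->plug->A->R->E->L->A->refl->C->L'->A->R'->E->plug->E
Char 6 ('A'): step: R->1, L=0; A->plug->A->R->B->L->F->refl->H->L'->H->R'->D->plug->D
Char 7 ('C'): step: R->2, L=0; C->plug->C->R->G->L->D->refl->E->L'->D->R'->E->plug->E
Char 8 ('F'): step: R->3, L=0; F->plug->F->R->B->L->F->refl->H->L'->H->R'->G->plug->G
Char 9 ('C'): step: R->4, L=0; C->plug->C->R->B->L->F->refl->H->L'->H->R'->D->plug->D
Char 10 ('E'): step: R->5, L=0; E->plug->E->R->F->L->G->refl->B->L'->C->R'->F->plug->F
Final: ciphertext=DCHBEDEGDF, RIGHT=5, LEFT=0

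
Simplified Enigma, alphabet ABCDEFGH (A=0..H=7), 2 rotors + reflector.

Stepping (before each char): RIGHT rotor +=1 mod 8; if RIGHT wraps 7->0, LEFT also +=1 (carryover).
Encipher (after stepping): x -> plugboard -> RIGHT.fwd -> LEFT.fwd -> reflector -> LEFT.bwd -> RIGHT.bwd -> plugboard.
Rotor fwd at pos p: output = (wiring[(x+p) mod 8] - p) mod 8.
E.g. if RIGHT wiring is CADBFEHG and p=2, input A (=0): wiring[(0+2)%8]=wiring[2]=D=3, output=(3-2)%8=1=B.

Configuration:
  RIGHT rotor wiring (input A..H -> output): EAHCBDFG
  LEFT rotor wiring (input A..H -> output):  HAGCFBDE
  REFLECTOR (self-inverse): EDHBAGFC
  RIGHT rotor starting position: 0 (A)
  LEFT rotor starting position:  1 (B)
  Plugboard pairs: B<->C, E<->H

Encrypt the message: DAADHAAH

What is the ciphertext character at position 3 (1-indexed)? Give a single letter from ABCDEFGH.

Char 1 ('D'): step: R->1, L=1; D->plug->D->R->A->L->H->refl->C->L'->F->R'->G->plug->G
Char 2 ('A'): step: R->2, L=1; A->plug->A->R->F->L->C->refl->H->L'->A->R'->B->plug->C
Char 3 ('A'): step: R->3, L=1; A->plug->A->R->H->L->G->refl->F->L'->B->R'->F->plug->F

F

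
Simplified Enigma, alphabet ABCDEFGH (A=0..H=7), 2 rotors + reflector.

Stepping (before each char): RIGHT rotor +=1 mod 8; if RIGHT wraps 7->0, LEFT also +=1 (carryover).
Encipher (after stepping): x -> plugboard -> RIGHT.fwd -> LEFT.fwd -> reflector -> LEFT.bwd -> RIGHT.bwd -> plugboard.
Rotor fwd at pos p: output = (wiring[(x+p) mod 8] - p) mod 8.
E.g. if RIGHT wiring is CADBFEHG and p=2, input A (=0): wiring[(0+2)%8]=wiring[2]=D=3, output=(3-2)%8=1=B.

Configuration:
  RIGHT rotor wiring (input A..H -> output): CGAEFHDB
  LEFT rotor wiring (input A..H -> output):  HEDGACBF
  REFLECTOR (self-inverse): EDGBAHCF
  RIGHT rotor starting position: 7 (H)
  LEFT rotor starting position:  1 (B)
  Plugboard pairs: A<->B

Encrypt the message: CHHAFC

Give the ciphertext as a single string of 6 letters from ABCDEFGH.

Answer: ECBFCA

Derivation:
Char 1 ('C'): step: R->0, L->2 (L advanced); C->plug->C->R->A->L->B->refl->D->L'->F->R'->E->plug->E
Char 2 ('H'): step: R->1, L=2; H->plug->H->R->B->L->E->refl->A->L'->D->R'->C->plug->C
Char 3 ('H'): step: R->2, L=2; H->plug->H->R->E->L->H->refl->F->L'->G->R'->A->plug->B
Char 4 ('A'): step: R->3, L=2; A->plug->B->R->C->L->G->refl->C->L'->H->R'->F->plug->F
Char 5 ('F'): step: R->4, L=2; F->plug->F->R->C->L->G->refl->C->L'->H->R'->C->plug->C
Char 6 ('C'): step: R->5, L=2; C->plug->C->R->E->L->H->refl->F->L'->G->R'->B->plug->A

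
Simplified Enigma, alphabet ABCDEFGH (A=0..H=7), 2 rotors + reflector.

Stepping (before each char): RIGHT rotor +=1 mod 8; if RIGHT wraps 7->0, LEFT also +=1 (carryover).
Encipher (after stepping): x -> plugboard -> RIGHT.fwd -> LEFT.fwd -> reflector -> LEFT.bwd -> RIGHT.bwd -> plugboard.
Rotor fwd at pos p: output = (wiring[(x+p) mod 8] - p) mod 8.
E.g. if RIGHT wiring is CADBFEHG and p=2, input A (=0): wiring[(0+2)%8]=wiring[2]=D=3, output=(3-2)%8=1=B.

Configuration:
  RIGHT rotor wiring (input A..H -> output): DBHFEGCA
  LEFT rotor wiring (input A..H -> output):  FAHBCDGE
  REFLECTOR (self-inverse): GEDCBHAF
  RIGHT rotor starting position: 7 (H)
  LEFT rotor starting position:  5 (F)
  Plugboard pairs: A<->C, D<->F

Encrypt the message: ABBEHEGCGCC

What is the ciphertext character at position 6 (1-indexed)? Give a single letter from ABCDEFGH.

Char 1 ('A'): step: R->0, L->6 (L advanced); A->plug->C->R->H->L->F->refl->H->L'->C->R'->G->plug->G
Char 2 ('B'): step: R->1, L=6; B->plug->B->R->G->L->E->refl->B->L'->E->R'->C->plug->A
Char 3 ('B'): step: R->2, L=6; B->plug->B->R->D->L->C->refl->D->L'->F->R'->A->plug->C
Char 4 ('E'): step: R->3, L=6; E->plug->E->R->F->L->D->refl->C->L'->D->R'->C->plug->A
Char 5 ('H'): step: R->4, L=6; H->plug->H->R->B->L->G->refl->A->L'->A->R'->A->plug->C
Char 6 ('E'): step: R->5, L=6; E->plug->E->R->E->L->B->refl->E->L'->G->R'->D->plug->F

F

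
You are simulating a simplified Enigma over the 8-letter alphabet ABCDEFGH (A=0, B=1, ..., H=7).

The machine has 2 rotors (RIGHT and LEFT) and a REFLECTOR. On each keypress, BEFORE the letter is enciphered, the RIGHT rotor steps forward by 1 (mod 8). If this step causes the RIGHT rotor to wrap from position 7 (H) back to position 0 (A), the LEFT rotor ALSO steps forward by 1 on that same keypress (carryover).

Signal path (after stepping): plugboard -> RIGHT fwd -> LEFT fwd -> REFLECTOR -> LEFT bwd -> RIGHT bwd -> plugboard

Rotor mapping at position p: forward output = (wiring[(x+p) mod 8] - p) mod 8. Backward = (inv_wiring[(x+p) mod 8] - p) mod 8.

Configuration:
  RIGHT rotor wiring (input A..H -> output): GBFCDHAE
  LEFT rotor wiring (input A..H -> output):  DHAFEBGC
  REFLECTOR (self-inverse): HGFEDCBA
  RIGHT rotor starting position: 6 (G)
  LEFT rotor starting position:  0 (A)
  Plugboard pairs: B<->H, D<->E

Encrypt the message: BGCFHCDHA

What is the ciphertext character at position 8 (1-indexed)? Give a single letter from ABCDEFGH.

Char 1 ('B'): step: R->7, L=0; B->plug->H->R->B->L->H->refl->A->L'->C->R'->C->plug->C
Char 2 ('G'): step: R->0, L->1 (L advanced); G->plug->G->R->A->L->G->refl->B->L'->G->R'->A->plug->A
Char 3 ('C'): step: R->1, L=1; C->plug->C->R->B->L->H->refl->A->L'->E->R'->B->plug->H
Char 4 ('F'): step: R->2, L=1; F->plug->F->R->C->L->E->refl->D->L'->D->R'->A->plug->A
Char 5 ('H'): step: R->3, L=1; H->plug->B->R->A->L->G->refl->B->L'->G->R'->G->plug->G
Char 6 ('C'): step: R->4, L=1; C->plug->C->R->E->L->A->refl->H->L'->B->R'->G->plug->G
Char 7 ('D'): step: R->5, L=1; D->plug->E->R->E->L->A->refl->H->L'->B->R'->D->plug->E
Char 8 ('H'): step: R->6, L=1; H->plug->B->R->G->L->B->refl->G->L'->A->R'->C->plug->C

C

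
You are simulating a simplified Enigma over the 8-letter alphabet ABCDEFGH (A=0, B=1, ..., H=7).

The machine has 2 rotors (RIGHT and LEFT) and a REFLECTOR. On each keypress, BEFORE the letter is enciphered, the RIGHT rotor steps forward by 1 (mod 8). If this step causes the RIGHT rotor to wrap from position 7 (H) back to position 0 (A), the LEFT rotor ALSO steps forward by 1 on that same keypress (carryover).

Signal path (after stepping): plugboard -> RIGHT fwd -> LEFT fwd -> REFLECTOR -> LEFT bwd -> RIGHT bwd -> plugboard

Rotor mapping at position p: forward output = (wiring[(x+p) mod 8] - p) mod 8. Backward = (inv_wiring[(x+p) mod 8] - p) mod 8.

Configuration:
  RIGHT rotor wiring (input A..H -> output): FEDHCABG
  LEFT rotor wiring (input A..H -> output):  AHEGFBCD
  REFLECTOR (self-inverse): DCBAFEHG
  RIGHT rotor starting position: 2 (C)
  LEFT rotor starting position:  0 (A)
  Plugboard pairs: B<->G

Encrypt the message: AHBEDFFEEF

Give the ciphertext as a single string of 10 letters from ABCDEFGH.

Char 1 ('A'): step: R->3, L=0; A->plug->A->R->E->L->F->refl->E->L'->C->R'->F->plug->F
Char 2 ('H'): step: R->4, L=0; H->plug->H->R->D->L->G->refl->H->L'->B->R'->E->plug->E
Char 3 ('B'): step: R->5, L=0; B->plug->G->R->C->L->E->refl->F->L'->E->R'->B->plug->G
Char 4 ('E'): step: R->6, L=0; E->plug->E->R->F->L->B->refl->C->L'->G->R'->D->plug->D
Char 5 ('D'): step: R->7, L=0; D->plug->D->R->E->L->F->refl->E->L'->C->R'->H->plug->H
Char 6 ('F'): step: R->0, L->1 (L advanced); F->plug->F->R->A->L->G->refl->H->L'->H->R'->D->plug->D
Char 7 ('F'): step: R->1, L=1; F->plug->F->R->A->L->G->refl->H->L'->H->R'->E->plug->E
Char 8 ('E'): step: R->2, L=1; E->plug->E->R->H->L->H->refl->G->L'->A->R'->C->plug->C
Char 9 ('E'): step: R->3, L=1; E->plug->E->R->D->L->E->refl->F->L'->C->R'->F->plug->F
Char 10 ('F'): step: R->4, L=1; F->plug->F->R->A->L->G->refl->H->L'->H->R'->G->plug->B

Answer: FEGDHDECFB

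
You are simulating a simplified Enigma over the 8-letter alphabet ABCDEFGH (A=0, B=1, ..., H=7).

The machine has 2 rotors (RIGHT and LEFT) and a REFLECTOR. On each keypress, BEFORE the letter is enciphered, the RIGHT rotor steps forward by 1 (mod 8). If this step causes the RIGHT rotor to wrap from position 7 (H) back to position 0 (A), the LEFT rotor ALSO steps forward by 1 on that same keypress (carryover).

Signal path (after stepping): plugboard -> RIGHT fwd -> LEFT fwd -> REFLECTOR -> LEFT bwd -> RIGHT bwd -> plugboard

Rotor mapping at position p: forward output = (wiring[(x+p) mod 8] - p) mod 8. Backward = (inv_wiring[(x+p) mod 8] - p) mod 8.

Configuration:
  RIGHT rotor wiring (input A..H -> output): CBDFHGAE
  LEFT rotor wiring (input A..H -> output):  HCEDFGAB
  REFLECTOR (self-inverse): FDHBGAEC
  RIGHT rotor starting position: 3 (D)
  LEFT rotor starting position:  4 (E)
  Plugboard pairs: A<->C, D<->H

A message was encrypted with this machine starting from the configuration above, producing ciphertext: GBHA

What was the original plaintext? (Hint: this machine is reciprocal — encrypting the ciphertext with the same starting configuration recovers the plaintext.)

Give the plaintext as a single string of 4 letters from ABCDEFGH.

Char 1 ('G'): step: R->4, L=4; G->plug->G->R->H->L->H->refl->C->L'->B->R'->H->plug->D
Char 2 ('B'): step: R->5, L=4; B->plug->B->R->D->L->F->refl->A->L'->G->R'->F->plug->F
Char 3 ('H'): step: R->6, L=4; H->plug->D->R->D->L->F->refl->A->L'->G->R'->B->plug->B
Char 4 ('A'): step: R->7, L=4; A->plug->C->R->C->L->E->refl->G->L'->F->R'->A->plug->C

Answer: DFBC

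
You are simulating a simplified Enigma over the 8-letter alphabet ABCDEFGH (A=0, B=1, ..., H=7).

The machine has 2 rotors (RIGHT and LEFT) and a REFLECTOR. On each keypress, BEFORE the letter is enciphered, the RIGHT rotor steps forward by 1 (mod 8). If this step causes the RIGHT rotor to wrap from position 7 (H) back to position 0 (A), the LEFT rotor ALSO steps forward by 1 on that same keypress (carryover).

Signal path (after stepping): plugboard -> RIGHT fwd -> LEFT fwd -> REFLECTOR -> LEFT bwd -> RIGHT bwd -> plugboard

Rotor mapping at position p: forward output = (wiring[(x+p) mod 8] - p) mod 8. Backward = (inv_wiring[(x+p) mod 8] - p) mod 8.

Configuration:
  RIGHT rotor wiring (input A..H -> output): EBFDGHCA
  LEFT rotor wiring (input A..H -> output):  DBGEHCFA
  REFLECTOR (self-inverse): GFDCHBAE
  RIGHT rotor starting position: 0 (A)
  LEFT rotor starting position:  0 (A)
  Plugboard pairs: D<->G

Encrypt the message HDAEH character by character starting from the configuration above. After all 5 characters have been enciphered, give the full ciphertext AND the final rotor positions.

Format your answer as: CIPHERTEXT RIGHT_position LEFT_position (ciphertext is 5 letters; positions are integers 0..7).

Answer: BHEFD 5 0

Derivation:
Char 1 ('H'): step: R->1, L=0; H->plug->H->R->D->L->E->refl->H->L'->E->R'->B->plug->B
Char 2 ('D'): step: R->2, L=0; D->plug->G->R->C->L->G->refl->A->L'->H->R'->H->plug->H
Char 3 ('A'): step: R->3, L=0; A->plug->A->R->A->L->D->refl->C->L'->F->R'->E->plug->E
Char 4 ('E'): step: R->4, L=0; E->plug->E->R->A->L->D->refl->C->L'->F->R'->F->plug->F
Char 5 ('H'): step: R->5, L=0; H->plug->H->R->B->L->B->refl->F->L'->G->R'->G->plug->D
Final: ciphertext=BHEFD, RIGHT=5, LEFT=0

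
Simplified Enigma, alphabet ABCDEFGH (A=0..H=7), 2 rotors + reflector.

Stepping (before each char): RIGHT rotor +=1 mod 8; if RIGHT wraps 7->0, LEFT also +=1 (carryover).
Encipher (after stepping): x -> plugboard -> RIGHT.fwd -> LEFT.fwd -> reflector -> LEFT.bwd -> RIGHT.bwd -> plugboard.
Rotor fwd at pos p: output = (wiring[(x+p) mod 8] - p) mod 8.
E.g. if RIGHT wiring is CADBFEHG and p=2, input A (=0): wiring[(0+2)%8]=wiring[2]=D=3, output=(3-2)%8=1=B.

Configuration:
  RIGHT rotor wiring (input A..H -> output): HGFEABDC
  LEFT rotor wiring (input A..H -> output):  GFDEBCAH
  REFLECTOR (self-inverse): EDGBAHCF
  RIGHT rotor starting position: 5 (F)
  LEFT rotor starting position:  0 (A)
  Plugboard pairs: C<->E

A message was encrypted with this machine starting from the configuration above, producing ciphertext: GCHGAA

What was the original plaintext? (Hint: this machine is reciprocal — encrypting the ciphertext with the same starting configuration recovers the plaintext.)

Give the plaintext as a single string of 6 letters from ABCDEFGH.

Char 1 ('G'): step: R->6, L=0; G->plug->G->R->C->L->D->refl->B->L'->E->R'->B->plug->B
Char 2 ('C'): step: R->7, L=0; C->plug->E->R->F->L->C->refl->G->L'->A->R'->B->plug->B
Char 3 ('H'): step: R->0, L->1 (L advanced); H->plug->H->R->C->L->D->refl->B->L'->E->R'->D->plug->D
Char 4 ('G'): step: R->1, L=1; G->plug->G->R->B->L->C->refl->G->L'->G->R'->H->plug->H
Char 5 ('A'): step: R->2, L=1; A->plug->A->R->D->L->A->refl->E->L'->A->R'->F->plug->F
Char 6 ('A'): step: R->3, L=1; A->plug->A->R->B->L->C->refl->G->L'->G->R'->C->plug->E

Answer: BBDHFE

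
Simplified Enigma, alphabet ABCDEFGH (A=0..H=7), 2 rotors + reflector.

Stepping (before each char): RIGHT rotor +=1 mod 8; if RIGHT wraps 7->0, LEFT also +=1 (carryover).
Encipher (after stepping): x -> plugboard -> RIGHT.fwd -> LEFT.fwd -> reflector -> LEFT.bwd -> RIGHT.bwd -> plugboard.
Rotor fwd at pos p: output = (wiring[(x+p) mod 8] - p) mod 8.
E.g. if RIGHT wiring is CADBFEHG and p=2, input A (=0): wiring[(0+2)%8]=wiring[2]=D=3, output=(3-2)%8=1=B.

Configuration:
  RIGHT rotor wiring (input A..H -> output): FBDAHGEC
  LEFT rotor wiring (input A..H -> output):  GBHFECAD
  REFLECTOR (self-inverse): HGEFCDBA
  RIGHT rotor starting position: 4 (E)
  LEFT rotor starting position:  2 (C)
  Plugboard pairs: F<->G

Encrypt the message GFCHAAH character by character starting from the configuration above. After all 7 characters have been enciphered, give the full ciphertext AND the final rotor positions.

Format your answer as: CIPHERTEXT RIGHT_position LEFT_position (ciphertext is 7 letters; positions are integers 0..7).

Answer: HHBFCBE 3 3

Derivation:
Char 1 ('G'): step: R->5, L=2; G->plug->F->R->G->L->E->refl->C->L'->C->R'->H->plug->H
Char 2 ('F'): step: R->6, L=2; F->plug->G->R->B->L->D->refl->F->L'->A->R'->H->plug->H
Char 3 ('C'): step: R->7, L=2; C->plug->C->R->C->L->C->refl->E->L'->G->R'->B->plug->B
Char 4 ('H'): step: R->0, L->3 (L advanced); H->plug->H->R->C->L->H->refl->A->L'->E->R'->G->plug->F
Char 5 ('A'): step: R->1, L=3; A->plug->A->R->A->L->C->refl->E->L'->H->R'->C->plug->C
Char 6 ('A'): step: R->2, L=3; A->plug->A->R->B->L->B->refl->G->L'->G->R'->B->plug->B
Char 7 ('H'): step: R->3, L=3; H->plug->H->R->A->L->C->refl->E->L'->H->R'->E->plug->E
Final: ciphertext=HHBFCBE, RIGHT=3, LEFT=3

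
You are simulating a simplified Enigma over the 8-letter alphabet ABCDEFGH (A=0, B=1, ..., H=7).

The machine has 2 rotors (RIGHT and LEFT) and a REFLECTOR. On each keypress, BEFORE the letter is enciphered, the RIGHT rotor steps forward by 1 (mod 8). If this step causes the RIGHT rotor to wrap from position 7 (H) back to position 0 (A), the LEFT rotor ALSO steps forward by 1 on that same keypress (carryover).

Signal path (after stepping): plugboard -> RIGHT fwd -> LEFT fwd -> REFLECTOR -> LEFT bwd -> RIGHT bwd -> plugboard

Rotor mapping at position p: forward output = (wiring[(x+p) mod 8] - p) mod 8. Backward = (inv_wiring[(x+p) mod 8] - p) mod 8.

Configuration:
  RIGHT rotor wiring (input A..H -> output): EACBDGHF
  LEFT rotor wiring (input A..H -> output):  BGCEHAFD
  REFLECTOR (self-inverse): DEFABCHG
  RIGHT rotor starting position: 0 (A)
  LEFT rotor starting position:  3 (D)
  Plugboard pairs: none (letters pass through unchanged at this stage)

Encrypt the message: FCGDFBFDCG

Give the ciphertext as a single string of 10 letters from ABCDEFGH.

Answer: GAHEDGACAC

Derivation:
Char 1 ('F'): step: R->1, L=3; F->plug->F->R->G->L->D->refl->A->L'->E->R'->G->plug->G
Char 2 ('C'): step: R->2, L=3; C->plug->C->R->B->L->E->refl->B->L'->A->R'->A->plug->A
Char 3 ('G'): step: R->3, L=3; G->plug->G->R->F->L->G->refl->H->L'->H->R'->H->plug->H
Char 4 ('D'): step: R->4, L=3; D->plug->D->R->B->L->E->refl->B->L'->A->R'->E->plug->E
Char 5 ('F'): step: R->5, L=3; F->plug->F->R->F->L->G->refl->H->L'->H->R'->D->plug->D
Char 6 ('B'): step: R->6, L=3; B->plug->B->R->H->L->H->refl->G->L'->F->R'->G->plug->G
Char 7 ('F'): step: R->7, L=3; F->plug->F->R->E->L->A->refl->D->L'->G->R'->A->plug->A
Char 8 ('D'): step: R->0, L->4 (L advanced); D->plug->D->R->B->L->E->refl->B->L'->C->R'->C->plug->C
Char 9 ('C'): step: R->1, L=4; C->plug->C->R->A->L->D->refl->A->L'->H->R'->A->plug->A
Char 10 ('G'): step: R->2, L=4; G->plug->G->R->C->L->B->refl->E->L'->B->R'->C->plug->C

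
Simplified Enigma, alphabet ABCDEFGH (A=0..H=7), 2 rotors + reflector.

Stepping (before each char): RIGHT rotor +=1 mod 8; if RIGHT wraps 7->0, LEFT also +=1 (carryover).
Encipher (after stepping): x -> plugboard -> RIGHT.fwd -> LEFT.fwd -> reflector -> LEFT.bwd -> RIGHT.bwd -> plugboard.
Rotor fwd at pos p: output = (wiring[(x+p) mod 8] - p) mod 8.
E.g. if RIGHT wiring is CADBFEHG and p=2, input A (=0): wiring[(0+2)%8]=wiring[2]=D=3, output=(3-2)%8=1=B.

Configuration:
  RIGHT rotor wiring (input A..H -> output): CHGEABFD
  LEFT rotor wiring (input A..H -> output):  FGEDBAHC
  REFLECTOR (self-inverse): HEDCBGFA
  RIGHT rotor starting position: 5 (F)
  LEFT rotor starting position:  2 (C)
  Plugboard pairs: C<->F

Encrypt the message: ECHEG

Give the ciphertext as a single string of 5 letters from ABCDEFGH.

Answer: CDBCA

Derivation:
Char 1 ('E'): step: R->6, L=2; E->plug->E->R->A->L->C->refl->D->L'->G->R'->F->plug->C
Char 2 ('C'): step: R->7, L=2; C->plug->F->R->B->L->B->refl->E->L'->H->R'->D->plug->D
Char 3 ('H'): step: R->0, L->3 (L advanced); H->plug->H->R->D->L->E->refl->B->L'->H->R'->B->plug->B
Char 4 ('E'): step: R->1, L=3; E->plug->E->R->A->L->A->refl->H->L'->E->R'->F->plug->C
Char 5 ('G'): step: R->2, L=3; G->plug->G->R->A->L->A->refl->H->L'->E->R'->A->plug->A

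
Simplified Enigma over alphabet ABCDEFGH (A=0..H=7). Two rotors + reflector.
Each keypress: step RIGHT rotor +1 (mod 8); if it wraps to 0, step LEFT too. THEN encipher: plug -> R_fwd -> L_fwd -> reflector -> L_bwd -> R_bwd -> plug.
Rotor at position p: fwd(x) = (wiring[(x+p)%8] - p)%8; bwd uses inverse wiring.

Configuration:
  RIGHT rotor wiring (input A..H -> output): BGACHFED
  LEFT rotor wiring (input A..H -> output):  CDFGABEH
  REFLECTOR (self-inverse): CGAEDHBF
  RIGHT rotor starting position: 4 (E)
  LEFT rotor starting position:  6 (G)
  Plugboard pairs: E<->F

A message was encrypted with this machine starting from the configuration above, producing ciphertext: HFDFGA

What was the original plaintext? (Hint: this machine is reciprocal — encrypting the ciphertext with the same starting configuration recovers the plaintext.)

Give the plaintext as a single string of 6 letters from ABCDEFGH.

Answer: BHEGCB

Derivation:
Char 1 ('H'): step: R->5, L=6; H->plug->H->R->C->L->E->refl->D->L'->H->R'->B->plug->B
Char 2 ('F'): step: R->6, L=6; F->plug->E->R->C->L->E->refl->D->L'->H->R'->H->plug->H
Char 3 ('D'): step: R->7, L=6; D->plug->D->R->B->L->B->refl->G->L'->A->R'->F->plug->E
Char 4 ('F'): step: R->0, L->7 (L advanced); F->plug->E->R->H->L->F->refl->H->L'->E->R'->G->plug->G
Char 5 ('G'): step: R->1, L=7; G->plug->G->R->C->L->E->refl->D->L'->B->R'->C->plug->C
Char 6 ('A'): step: R->2, L=7; A->plug->A->R->G->L->C->refl->A->L'->A->R'->B->plug->B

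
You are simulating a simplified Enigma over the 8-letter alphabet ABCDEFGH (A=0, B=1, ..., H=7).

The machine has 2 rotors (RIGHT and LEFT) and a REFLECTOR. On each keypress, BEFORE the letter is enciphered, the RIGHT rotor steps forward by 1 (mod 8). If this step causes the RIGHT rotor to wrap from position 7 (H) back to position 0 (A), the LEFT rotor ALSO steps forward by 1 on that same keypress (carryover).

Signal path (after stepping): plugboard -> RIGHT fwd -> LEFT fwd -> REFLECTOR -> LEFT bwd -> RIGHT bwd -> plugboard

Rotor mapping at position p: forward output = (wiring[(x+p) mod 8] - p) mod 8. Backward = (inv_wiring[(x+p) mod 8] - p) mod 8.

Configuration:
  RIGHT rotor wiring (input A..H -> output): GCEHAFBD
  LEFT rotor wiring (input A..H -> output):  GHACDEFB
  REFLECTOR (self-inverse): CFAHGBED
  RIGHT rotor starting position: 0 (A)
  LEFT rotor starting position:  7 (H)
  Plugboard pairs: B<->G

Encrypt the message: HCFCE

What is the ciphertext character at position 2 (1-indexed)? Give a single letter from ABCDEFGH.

Char 1 ('H'): step: R->1, L=7; H->plug->H->R->F->L->E->refl->G->L'->H->R'->D->plug->D
Char 2 ('C'): step: R->2, L=7; C->plug->C->R->G->L->F->refl->B->L'->D->R'->D->plug->D

D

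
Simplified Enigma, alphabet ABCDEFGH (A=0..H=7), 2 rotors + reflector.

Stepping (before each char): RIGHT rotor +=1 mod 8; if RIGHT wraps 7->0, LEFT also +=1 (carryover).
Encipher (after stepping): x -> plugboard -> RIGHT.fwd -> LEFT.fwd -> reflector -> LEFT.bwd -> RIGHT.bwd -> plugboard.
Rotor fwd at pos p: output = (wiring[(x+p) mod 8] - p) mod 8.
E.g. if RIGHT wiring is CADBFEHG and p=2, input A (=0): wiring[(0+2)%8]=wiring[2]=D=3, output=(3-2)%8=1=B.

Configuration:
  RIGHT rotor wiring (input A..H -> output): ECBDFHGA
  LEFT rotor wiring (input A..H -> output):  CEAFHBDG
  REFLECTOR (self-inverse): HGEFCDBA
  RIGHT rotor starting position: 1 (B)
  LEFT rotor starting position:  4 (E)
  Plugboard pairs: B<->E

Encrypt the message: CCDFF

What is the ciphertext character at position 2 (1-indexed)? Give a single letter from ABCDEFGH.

Char 1 ('C'): step: R->2, L=4; C->plug->C->R->D->L->C->refl->E->L'->G->R'->F->plug->F
Char 2 ('C'): step: R->3, L=4; C->plug->C->R->E->L->G->refl->B->L'->H->R'->G->plug->G

G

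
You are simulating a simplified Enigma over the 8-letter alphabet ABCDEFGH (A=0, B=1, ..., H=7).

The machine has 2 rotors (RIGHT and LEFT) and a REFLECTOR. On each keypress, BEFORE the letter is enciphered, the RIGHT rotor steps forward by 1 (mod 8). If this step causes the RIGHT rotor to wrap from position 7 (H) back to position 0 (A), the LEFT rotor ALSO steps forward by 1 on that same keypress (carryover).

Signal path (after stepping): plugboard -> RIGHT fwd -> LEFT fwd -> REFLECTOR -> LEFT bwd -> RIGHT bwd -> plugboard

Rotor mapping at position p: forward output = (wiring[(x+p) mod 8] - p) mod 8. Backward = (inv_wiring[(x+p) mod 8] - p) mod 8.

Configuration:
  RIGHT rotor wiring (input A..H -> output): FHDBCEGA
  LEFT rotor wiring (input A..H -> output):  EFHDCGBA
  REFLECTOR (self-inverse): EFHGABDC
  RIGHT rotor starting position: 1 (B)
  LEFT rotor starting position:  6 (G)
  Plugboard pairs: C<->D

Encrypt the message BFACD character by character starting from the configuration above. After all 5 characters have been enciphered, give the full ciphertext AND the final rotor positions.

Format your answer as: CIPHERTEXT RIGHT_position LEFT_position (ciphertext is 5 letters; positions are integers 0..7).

Answer: FHGEH 6 6

Derivation:
Char 1 ('B'): step: R->2, L=6; B->plug->B->R->H->L->A->refl->E->L'->G->R'->F->plug->F
Char 2 ('F'): step: R->3, L=6; F->plug->F->R->C->L->G->refl->D->L'->A->R'->H->plug->H
Char 3 ('A'): step: R->4, L=6; A->plug->A->R->G->L->E->refl->A->L'->H->R'->G->plug->G
Char 4 ('C'): step: R->5, L=6; C->plug->D->R->A->L->D->refl->G->L'->C->R'->E->plug->E
Char 5 ('D'): step: R->6, L=6; D->plug->C->R->H->L->A->refl->E->L'->G->R'->H->plug->H
Final: ciphertext=FHGEH, RIGHT=6, LEFT=6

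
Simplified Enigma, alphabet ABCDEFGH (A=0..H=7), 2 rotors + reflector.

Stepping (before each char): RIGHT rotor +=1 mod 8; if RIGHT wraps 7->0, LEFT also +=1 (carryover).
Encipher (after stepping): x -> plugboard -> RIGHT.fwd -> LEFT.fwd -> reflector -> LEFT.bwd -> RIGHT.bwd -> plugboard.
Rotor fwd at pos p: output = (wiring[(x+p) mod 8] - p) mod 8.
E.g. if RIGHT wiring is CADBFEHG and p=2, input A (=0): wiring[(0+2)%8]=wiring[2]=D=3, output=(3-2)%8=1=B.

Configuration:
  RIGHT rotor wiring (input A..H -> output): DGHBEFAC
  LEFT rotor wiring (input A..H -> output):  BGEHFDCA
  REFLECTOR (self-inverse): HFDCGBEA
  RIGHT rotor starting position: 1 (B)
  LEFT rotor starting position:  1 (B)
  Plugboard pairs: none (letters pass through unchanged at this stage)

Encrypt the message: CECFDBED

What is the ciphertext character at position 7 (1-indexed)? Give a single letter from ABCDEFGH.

Char 1 ('C'): step: R->2, L=1; C->plug->C->R->C->L->G->refl->E->L'->D->R'->D->plug->D
Char 2 ('E'): step: R->3, L=1; E->plug->E->R->H->L->A->refl->H->L'->G->R'->A->plug->A
Char 3 ('C'): step: R->4, L=1; C->plug->C->R->E->L->C->refl->D->L'->B->R'->B->plug->B
Char 4 ('F'): step: R->5, L=1; F->plug->F->R->C->L->G->refl->E->L'->D->R'->B->plug->B
Char 5 ('D'): step: R->6, L=1; D->plug->D->R->A->L->F->refl->B->L'->F->R'->C->plug->C
Char 6 ('B'): step: R->7, L=1; B->plug->B->R->E->L->C->refl->D->L'->B->R'->H->plug->H
Char 7 ('E'): step: R->0, L->2 (L advanced); E->plug->E->R->E->L->A->refl->H->L'->G->R'->B->plug->B

B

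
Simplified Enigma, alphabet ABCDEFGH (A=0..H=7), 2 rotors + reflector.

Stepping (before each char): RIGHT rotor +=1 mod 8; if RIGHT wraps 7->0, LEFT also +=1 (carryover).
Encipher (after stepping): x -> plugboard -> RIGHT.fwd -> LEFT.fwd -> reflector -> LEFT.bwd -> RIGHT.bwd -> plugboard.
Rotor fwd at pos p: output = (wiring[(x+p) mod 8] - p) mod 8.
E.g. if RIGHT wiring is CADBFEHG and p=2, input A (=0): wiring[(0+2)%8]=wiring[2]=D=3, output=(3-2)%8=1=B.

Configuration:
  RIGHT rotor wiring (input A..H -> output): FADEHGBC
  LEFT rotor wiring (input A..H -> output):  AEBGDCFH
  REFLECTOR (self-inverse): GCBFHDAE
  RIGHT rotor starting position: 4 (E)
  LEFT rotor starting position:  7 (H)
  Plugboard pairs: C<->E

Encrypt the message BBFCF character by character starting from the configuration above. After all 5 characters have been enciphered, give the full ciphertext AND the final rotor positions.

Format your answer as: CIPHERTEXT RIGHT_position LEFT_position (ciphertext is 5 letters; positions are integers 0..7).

Answer: ECGGE 1 0

Derivation:
Char 1 ('B'): step: R->5, L=7; B->plug->B->R->E->L->H->refl->E->L'->F->R'->C->plug->E
Char 2 ('B'): step: R->6, L=7; B->plug->B->R->E->L->H->refl->E->L'->F->R'->E->plug->C
Char 3 ('F'): step: R->7, L=7; F->plug->F->R->A->L->A->refl->G->L'->H->R'->G->plug->G
Char 4 ('C'): step: R->0, L->0 (L advanced); C->plug->E->R->H->L->H->refl->E->L'->B->R'->G->plug->G
Char 5 ('F'): step: R->1, L=0; F->plug->F->R->A->L->A->refl->G->L'->D->R'->C->plug->E
Final: ciphertext=ECGGE, RIGHT=1, LEFT=0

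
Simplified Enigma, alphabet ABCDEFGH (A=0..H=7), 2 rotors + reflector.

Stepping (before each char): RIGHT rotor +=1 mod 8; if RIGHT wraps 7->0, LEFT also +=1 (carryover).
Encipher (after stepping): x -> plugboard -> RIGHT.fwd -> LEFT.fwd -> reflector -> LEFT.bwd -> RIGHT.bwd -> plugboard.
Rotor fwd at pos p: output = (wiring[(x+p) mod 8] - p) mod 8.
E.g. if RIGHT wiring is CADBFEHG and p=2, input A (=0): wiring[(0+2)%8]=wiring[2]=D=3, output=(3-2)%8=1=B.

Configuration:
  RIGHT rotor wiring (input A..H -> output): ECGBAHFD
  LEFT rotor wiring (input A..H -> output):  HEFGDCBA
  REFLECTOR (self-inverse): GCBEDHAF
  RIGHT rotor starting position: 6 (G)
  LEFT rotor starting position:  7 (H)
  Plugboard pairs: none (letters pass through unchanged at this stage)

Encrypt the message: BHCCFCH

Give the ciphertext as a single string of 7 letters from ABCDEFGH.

Char 1 ('B'): step: R->7, L=7; B->plug->B->R->F->L->E->refl->D->L'->G->R'->H->plug->H
Char 2 ('H'): step: R->0, L->0 (L advanced); H->plug->H->R->D->L->G->refl->A->L'->H->R'->F->plug->F
Char 3 ('C'): step: R->1, L=0; C->plug->C->R->A->L->H->refl->F->L'->C->R'->G->plug->G
Char 4 ('C'): step: R->2, L=0; C->plug->C->R->G->L->B->refl->C->L'->F->R'->D->plug->D
Char 5 ('F'): step: R->3, L=0; F->plug->F->R->B->L->E->refl->D->L'->E->R'->C->plug->C
Char 6 ('C'): step: R->4, L=0; C->plug->C->R->B->L->E->refl->D->L'->E->R'->A->plug->A
Char 7 ('H'): step: R->5, L=0; H->plug->H->R->D->L->G->refl->A->L'->H->R'->D->plug->D

Answer: HFGDCAD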